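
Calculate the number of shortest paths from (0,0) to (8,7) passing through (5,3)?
1,960

Reasoning: To (5,3): C(8,5)=56. From there: C(7,3)=35. Total: 1,960.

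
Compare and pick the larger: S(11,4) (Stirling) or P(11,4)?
S(11,4)

Working:
S(11,4) = 4·S(10,4) + S(10,3) = 4·34,105 + 9,330 = 145,750; P(11,4) = 7,920.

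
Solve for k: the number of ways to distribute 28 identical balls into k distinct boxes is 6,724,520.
8
Stars and bars: the count is C(28+k−1, k−1), increasing in k. k=6: C(33,5) = 237,336, k=7: C(34,6) = 1,344,904, k=8: C(35,7) = 6,724,520 ✓. So k = 8.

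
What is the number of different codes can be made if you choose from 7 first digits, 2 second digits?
By the multiplication principle: 7 × 2 = 14.

Answer: 14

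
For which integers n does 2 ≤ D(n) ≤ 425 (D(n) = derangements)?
3, 4, 5, 6

Using D(n) = (n−1)[D(n−1) + D(n−2)] with D(1)=0, D(2)=1: D(2)=1; D(3)=2; D(4)=9; D(5)=44; D(6)=265; D(7)=1,854. So valid n = 3, 4, 5, 6.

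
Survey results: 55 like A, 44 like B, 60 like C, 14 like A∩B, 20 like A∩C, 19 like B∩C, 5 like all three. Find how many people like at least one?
111

Reasoning: |A∪B∪C| = 55+44+60-14-20-19+5 = 111.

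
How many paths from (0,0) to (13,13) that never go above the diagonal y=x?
Counted by the Catalan number C_13: C_13 = C(26,13)/(13+1) = 10,400,600/14 = 742,900.
Final answer: 742,900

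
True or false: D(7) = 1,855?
False

Working:
Derangements of 7 elements: D(7) = (7-1)·[D(6) + D(5)] = 6·[265 + 44] = 1,854.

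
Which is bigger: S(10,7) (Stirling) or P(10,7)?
S(10,7) = 7·S(9,7) + S(9,6) = 7·462 + 2,646 = 5,880; P(10,7) = 604,800.
Final answer: P(10,7)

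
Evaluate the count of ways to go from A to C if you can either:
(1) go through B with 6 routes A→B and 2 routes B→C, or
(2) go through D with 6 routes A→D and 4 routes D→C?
36
Route via B: 6×2=12. Route via D: 6×4=24. Total: 36.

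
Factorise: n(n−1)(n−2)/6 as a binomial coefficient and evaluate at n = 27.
C(n,3); C(27,3) = 2,925
n(n−1)(n−2)/6 = n!/(3!(n−3)!) = C(n,3). At n = 27: C(27,3) = 2,925.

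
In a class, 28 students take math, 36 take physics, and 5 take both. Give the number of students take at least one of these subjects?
59

|A∪B| = |A|+|B|-|A∩B| = 28+36-5 = 59.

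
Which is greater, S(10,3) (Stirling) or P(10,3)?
S(10,3)

S(10,3) = 3·S(9,3) + S(9,2) = 3·3,025 + 255 = 9,330; P(10,3) = 720.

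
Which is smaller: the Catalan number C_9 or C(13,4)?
C_9 = C(18,9)/(9+1) = 48,620/10 = 4,862; C(13,4) = 715.
Final answer: C(13,4)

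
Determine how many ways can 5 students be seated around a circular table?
Circular arrangements: (5-1)! = 24.

Answer: 24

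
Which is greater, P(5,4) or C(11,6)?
C(11,6)

P(5,4)=120, C(11,6)=462.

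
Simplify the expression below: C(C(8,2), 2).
378

Solution: C(8,2) = 28, then C(28, 2) = 378.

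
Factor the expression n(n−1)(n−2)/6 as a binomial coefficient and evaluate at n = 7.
C(n,3); C(7,3) = 35

n(n−1)(n−2)/6 = n!/(3!(n−3)!) = C(n,3). At n = 7: C(7,3) = 35.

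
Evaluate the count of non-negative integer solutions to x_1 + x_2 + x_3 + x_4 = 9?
220

Solution: C(9+4-1, 4-1) = 220.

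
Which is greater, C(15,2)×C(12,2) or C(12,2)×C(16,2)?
C(12,2)×C(16,2)

Working:
C(15,2)×C(12,2)=6,930, C(12,2)×C(16,2)=7,920.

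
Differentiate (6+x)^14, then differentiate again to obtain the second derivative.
182(6+x)^12

Explanation: First derivative: 14(6+x)^{13}. Second derivative: 14·13·(6+x)^{12} = 182(6+x)^{12}.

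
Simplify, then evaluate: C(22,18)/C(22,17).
C(n,k+1)/C(n,k) = (n−k)/(k+1). Here (22−17)/(17+1) = 5/18 = 5/18.

Answer: 5/18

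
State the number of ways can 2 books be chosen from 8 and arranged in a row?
56

Working:
P(8,2) = 8!/(8-2)! = 56.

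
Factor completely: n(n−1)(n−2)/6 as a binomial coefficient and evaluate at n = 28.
C(n,3); C(28,3) = 3,276

Reasoning: n(n−1)(n−2)/6 = n!/(3!(n−3)!) = C(n,3). At n = 28: C(28,3) = 3,276.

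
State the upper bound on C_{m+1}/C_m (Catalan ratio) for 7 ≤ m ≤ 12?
25/7

Solution: C_{m+1}/C_m = 2(2m+1)/(m+2), which increases with m. Maximum at m = 12: 2·25/14 = 25/7.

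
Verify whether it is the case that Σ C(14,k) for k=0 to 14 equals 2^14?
True

Working:
Binomial theorem: Σ C(14,k) = (1+1)^14 = 2^14 = 16,384; RHS 2^14 = 16,384.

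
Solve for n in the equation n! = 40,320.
8

Reasoning: n! is strictly increasing. 6! = 720, 7! = 5,040, 8! = 40,320 ✓. So n = 8.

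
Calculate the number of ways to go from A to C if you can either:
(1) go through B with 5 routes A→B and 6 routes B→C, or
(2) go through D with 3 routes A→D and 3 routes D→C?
39

Explanation: Route via B: 5×6=30. Route via D: 3×3=9. Total: 39.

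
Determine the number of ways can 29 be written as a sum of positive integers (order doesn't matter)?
4,565

Explanation: Pentagonal recurrence p(n) = p(n−1) + p(n−2) − p(n−5) − p(n−7) + …: p(29) = p(28) + p(27) − p(24) − p(22) + p(17) + p(14) − p(7) − p(3) = 3,718 + 3,010 − 1,575 − 1,002 + 297 + 135 − 15 − 3 = 4,565.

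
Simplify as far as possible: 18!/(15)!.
4,896

Reasoning: This equals 18×17×16 = 4,896.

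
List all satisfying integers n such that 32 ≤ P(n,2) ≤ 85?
7, 8, 9
P(6,2)=30; P(7,2)=42; P(8,2)=56; P(9,2)=72; P(10,2)=90. So valid n = 7, 8, 9.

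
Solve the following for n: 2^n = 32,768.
15

32,768 = 1,024 × 32 = 2^10 × 2^5 = 2^15, so n = 15.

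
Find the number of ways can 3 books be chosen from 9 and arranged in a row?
504
P(9,3) = 9!/(9-3)! = 504.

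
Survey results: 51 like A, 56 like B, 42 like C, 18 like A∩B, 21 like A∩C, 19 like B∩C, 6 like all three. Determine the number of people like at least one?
97

Solution: |A∪B∪C| = 51+56+42-18-21-19+6 = 97.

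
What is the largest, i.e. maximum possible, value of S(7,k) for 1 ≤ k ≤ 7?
350
Row S(7,k) for k = 1..7 (via S(n,k) = k·S(n−1,k) + S(n−1,k−1)): 1, 63, 301, 350, 140, 21, 1. The row is unimodal; maximum at k = 4: 350.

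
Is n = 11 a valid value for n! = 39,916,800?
11! = 11·10! = 11·3,628,800 = 39,916,800, which equals 39,916,800.

Answer: Yes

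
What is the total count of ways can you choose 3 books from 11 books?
165

Solution: C(11,3) = 11! / (3! × (11-3)!)
         = 11! / (3! × 8!)
         = 165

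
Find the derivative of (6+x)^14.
14(6+x)^13

Working:
Using the power rule: d/dx (6+x)^14 = 14(6+x)^{13}.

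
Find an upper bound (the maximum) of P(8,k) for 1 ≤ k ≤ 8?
P(8,k) increases in k, so maximum at k = 8: 8! = 40,320.

Answer: 40,320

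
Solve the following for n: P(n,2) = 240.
16

Explanation: P(n,2) = n(n−1) is increasing in n; n(n−1) ≈ (n−0.5)^2 = 240 gives n ≈ 16.0. Check: P(14,2) = 182, P(15,2) = 210, P(16,2) = 240 ✓. So n = 16.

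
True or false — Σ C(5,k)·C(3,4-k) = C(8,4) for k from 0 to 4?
Vandermonde's identity gives C(8,4) = 70; RHS C(8,4) = 70.

Answer: True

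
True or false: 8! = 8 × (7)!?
True

Solution: By definition n! = n × (n-1)!, so 8! = 8 × 7!.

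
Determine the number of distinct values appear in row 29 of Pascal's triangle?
Row 29 has entries C(29,0)..C(29,29); by symmetry C(29,k)=C(29,29-k), giving 15 distinct values.
Final answer: 15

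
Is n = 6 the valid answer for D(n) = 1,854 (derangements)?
No

Reasoning: D(6) = (6-1)·[D(5) + D(4)] = 5·[44 + 9] = 265, which does not equal 1,854.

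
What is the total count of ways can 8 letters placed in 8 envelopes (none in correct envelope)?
14,833
Using D(n) = (n-1)[D(n-1) + D(n-2)]:
D(8) = (8-1) × [D(7) + D(6)]
      = 7 × [1854 + 265]
      = 7 × 2119
      = 14,833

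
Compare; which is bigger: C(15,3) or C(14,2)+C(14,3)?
By Pascal's identity: C(15,3) = C(14,2)+C(14,3) = 455. Equal.
Final answer: Equal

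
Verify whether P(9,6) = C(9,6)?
P(9,6) = 60,480 but C(9,6) = 84; they differ by a factor of 6! = 720, so the statement does not hold.
Final answer: False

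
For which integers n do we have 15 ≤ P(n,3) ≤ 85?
4, 5

Working:
P(3,3)=6; P(4,3)=24; P(5,3)=60; P(6,3)=120. So valid n = 4, 5.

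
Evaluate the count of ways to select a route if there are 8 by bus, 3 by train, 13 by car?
24

Reasoning: By the addition principle: 8 + 3 + 13 = 24.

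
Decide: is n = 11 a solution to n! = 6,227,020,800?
No

11! = 11·10! = 11·3,628,800 = 39,916,800, which does not equal 6,227,020,800.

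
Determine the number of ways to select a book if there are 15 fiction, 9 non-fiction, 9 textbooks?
By the addition principle: 15 + 9 + 9 = 33.
Final answer: 33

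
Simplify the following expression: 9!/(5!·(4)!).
This is C(9,5) = 126.

Answer: 126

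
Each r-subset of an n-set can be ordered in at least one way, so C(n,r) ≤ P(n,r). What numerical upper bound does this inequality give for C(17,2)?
272

Working:
P(17,2) = 17·16 = 272, so C(17,2) ≤ 272. (The bound is loose by a factor of 2! = 2: C(17,2) = 272/2 = 136.)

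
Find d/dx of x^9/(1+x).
(9x^8(1+x) - x^9)/(1+x)²

Working:
Quotient rule: [9x^{8}(1+x) - x^9]/(1+x)².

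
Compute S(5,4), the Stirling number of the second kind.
10

Using the Stirling recurrence: S(n,k) = k·S(n-1,k) + S(n-1,k-1)
S(5,4) = 4·S(4,4) + S(4,3)
         = 4·1 + 6
         = 4 + 6
         = 10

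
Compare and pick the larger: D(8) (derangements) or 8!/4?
D(8)

Solution: D(8) = (8-1)·[D(7) + D(6)] = 7·[1,854 + 265] = 14,833; 8!/4 = 40,320/4 = 10,080.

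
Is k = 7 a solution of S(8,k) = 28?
Yes

S(8,7) = 7·S(7,7) + S(7,6) = 7·1 + 21 = 28, which equals 28.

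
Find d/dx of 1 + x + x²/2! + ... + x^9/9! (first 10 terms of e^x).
1 + x + x²/2! + ... + x^8/8!

Differentiating term by term gives the first 9 terms of e^x.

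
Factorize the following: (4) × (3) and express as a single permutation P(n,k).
P(4,2) = 4!/(2)!

Explanation: Product of 2 consecutive descending integers starting at 4: P(4,2) = 4!/2! = 12.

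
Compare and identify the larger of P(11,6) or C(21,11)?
C(21,11)
P(11,6)=332,640, C(21,11)=352,716.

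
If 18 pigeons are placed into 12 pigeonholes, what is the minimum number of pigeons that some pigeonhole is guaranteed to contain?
Pigeonhole: ⌈18/12⌉ = 2.
Final answer: 2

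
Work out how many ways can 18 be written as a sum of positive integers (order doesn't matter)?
Pentagonal recurrence p(n) = p(n−1) + p(n−2) − p(n−5) − p(n−7) + …: p(18) = p(17) + p(16) − p(13) − p(11) + p(6) + p(3) = 297 + 231 − 101 − 56 + 11 + 3 = 385.

Answer: 385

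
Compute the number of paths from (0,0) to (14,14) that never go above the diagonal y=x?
2,674,440

Counted by the Catalan number C_14: C_14 = C(28,14)/(14+1) = 40,116,600/15 = 2,674,440.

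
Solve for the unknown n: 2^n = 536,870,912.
29

Reasoning: 536,870,912 = 1,024 × 1,024 × 512 = 2^10 × 2^10 × 2^9 = 2^29, so n = 29.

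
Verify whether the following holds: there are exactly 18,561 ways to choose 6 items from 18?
False

Explanation: C(18,6) = 18,564 ≠ 18561.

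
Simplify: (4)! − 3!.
18

Working:
(4)! − 3! = (4)·3! − 3! = (4−1)·3! = 3·3! = 18.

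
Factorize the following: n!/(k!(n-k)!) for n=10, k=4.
This is the binomial coefficient C(10,4) = 210.
Final answer: C(10,4) = 210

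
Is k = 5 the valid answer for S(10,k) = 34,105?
S(10,5) = 5·S(9,5) + S(9,4) = 5·6,951 + 7,770 = 42,525, which does not equal 34,105.
Final answer: No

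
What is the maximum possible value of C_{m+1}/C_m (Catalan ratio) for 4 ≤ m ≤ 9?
38/11
C_{m+1}/C_m = 2(2m+1)/(m+2), which increases with m. Maximum at m = 9: 2·19/11 = 38/11.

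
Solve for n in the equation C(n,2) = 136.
17

Explanation: C(n,2) = n(n−1)/2! is increasing in n, and n(n−1) = 2!·136 = 272 ≈ (n−0.5)^2 gives n ≈ 17.0. Check: C(15,2) = 105, C(16,2) = 120, C(17,2) = 136 ✓. So n = 17.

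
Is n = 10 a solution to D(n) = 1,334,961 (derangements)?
D(10) = (10-1)·[D(9) + D(8)] = 9·[133,496 + 14,833] = 1,334,961, which equals 1,334,961.

Answer: Yes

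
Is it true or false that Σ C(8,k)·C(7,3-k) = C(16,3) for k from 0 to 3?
Vandermonde's identity gives C(15,3) = 455; RHS C(16,3) = 560.
Final answer: False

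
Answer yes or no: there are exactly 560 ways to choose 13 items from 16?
Yes

Explanation: C(16,13) = 560.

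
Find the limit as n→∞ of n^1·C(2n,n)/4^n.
C(2n,n) ~ 4^n/√(πn), so n^1·C(2n,n)/4^n ~ n^(1 − 1/2)/√π → ∞.

Answer: ∞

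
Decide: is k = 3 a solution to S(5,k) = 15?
No

Reasoning: S(5,3) = 3·S(4,3) + S(4,2) = 3·6 + 7 = 25, which does not equal 15.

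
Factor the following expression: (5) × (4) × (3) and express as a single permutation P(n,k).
P(5,3) = 5!/(2)!

Reasoning: Product of 3 consecutive descending integers starting at 5: P(5,3) = 5!/2! = 60.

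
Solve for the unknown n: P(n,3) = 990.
11
P(n,3) = n(n−1)(n−2) is increasing in n; n(n−1)(n−2) ≈ (n−1)^3 = 990 gives n ≈ 11.0. Check: P(9,3) = 504, P(10,3) = 720, P(11,3) = 990 ✓. So n = 11.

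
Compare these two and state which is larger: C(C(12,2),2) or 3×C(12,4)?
C(C(12,2),2)

Reasoning: C(C(12,2),2)=2,145, 3×C(12,4)=1,485.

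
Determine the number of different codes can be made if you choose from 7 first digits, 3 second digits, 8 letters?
168
By the multiplication principle: 7 × 3 × 8 = 168.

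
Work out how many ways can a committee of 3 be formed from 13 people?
286

Explanation: C(13,3) = 13! / (3! × (13-3)!)
         = 13! / (3! × 10!)
         = 286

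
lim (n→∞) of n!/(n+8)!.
0

Explanation: n!/(n+8)! = 1/[(n+1)(n+2)···(n+8)] → 0 as n → ∞.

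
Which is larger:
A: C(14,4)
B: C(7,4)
A

Solution: A=C(14,4)=1,001, B=C(7,4)=35.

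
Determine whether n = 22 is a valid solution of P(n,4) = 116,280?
No

Working:
P(22,4) = 22·21·20·19 = 175,560, which does not equal 116,280.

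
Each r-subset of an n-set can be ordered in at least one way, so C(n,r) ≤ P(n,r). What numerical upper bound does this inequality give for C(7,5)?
2,520

Working:
P(7,5) = 7·6·5·4·3 = 2,520, so C(7,5) ≤ 2,520. (The bound is loose by a factor of 5! = 120: C(7,5) = 2,520/120 = 21.)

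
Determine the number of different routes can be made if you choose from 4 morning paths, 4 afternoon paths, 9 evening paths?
144

Solution: By the multiplication principle: 4 × 4 × 9 = 144.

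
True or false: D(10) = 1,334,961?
Derangements of 10 elements: D(10) = (10-1)·[D(9) + D(8)] = 9·[133,496 + 14,833] = 1,334,961.

Answer: True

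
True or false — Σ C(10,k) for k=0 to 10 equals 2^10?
True

Reasoning: Binomial theorem: Σ C(10,k) = (1+1)^10 = 2^10 = 1,024; RHS 2^10 = 1,024.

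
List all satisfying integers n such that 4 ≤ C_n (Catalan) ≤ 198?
C_2=2; C_3=5; C_4=14; C_5=42; C_6=132; C_7=429. So valid n = 3, 4, 5, 6.

Answer: 3, 4, 5, 6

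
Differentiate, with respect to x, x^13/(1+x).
Quotient rule: [13x^{12}(1+x) - x^13]/(1+x)².

Answer: (13x^12(1+x) - x^13)/(1+x)²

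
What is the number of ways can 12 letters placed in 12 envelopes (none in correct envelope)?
176,214,841
Using D(n) = (n-1)[D(n-1) + D(n-2)]:
D(12) = (12-1) × [D(11) + D(10)]
      = 11 × [14684570 + 1334961]
      = 11 × 16019531
      = 176,214,841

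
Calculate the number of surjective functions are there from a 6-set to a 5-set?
1,800

Onto functions = 5! × S(6,5)
First compute S(6,5) via recurrence:
Using the Stirling recurrence: S(n,k) = k·S(n-1,k) + S(n-1,k-1)
S(6,5) = 5·S(5,5) + S(5,4)
         = 5·1 + 10
         = 5 + 10
         = 15
Then: 120 × 15 = 1,800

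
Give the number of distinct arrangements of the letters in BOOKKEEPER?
151,200

Working:
Word has 10 letters (B=1, O=2, K=2, E=3, P=1, R=1). Arrangements: 10!/Π(k!) = 151,200.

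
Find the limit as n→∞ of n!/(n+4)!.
0

Reasoning: n!/(n+4)! = 1/[(n+1)(n+2)···(n+4)] → 0 as n → ∞.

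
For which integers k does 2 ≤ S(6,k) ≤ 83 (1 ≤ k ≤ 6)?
2, 4, 5

Solution: S(6,1)=1; S(6,2)=31; S(6,3)=90; S(6,4)=65; S(6,5)=15; S(6,6)=1. So valid k = 2, 4, 5.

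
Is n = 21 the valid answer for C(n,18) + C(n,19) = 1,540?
Yes
C(21,18) + C(21,19) = 1,330 + 210 = 1,540, which equals 1,540.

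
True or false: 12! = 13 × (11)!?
False

Working:
12! = 12 × 11! = 479,001,600, but 13 × 11! = 518,918,400.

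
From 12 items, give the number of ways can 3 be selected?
220

Reasoning: C(12,3) = 12! / (3! × (12-3)!)
         = 12! / (3! × 9!)
         = 220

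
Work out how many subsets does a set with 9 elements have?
512
Each element can be included or excluded: 2^9 = 512.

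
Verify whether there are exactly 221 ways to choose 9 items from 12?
False

Working:
C(12,9) = 220 ≠ 221.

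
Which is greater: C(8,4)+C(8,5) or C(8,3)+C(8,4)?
Equal

Solution: First=126, Second=126.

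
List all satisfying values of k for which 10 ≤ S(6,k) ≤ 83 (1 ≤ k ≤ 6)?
S(6,1)=1; S(6,2)=31; S(6,3)=90; S(6,4)=65; S(6,5)=15; S(6,6)=1. So valid k = 2, 4, 5.

Answer: 2, 4, 5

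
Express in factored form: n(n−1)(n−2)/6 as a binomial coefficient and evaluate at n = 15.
C(n,3); C(15,3) = 455
n(n−1)(n−2)/6 = n!/(3!(n−3)!) = C(n,3). At n = 15: C(15,3) = 455.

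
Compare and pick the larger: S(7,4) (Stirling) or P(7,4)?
P(7,4)

Explanation: S(7,4) = 4·S(6,4) + S(6,3) = 4·65 + 90 = 350; P(7,4) = 840.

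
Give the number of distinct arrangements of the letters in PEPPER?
60
Word has 6 letters (P=3, E=2, R=1). Arrangements: 6!/Π(k!) = 60.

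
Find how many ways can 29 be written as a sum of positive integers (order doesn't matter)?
4,565

Working:
Pentagonal recurrence p(n) = p(n−1) + p(n−2) − p(n−5) − p(n−7) + …: p(29) = p(28) + p(27) − p(24) − p(22) + p(17) + p(14) − p(7) − p(3) = 3,718 + 3,010 − 1,575 − 1,002 + 297 + 135 − 15 − 3 = 4,565.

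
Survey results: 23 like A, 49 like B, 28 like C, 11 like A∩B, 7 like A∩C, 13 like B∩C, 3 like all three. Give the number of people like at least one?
72

Reasoning: |A∪B∪C| = 23+49+28-11-7-13+3 = 72.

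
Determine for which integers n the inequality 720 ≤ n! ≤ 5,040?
6, 7

Solution: n! is strictly increasing; 6! = 720 and 7! = 5,040, so valid n = 6, 7.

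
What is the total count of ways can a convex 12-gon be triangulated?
16,796

Reasoning: Using the Catalan number formula: C_n = C(2n, n) / (n+1)
C_10 = C(20, 10) / (10+1)
     = 184756 / 11
     = 16,796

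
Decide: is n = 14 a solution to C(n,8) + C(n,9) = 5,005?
Yes

Working:
C(14,8) + C(14,9) = 3,003 + 2,002 = 5,005, which equals 5,005.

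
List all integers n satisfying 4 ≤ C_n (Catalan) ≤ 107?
3, 4, 5
C_2=2; C_3=5; C_4=14; C_5=42; C_6=132. So valid n = 3, 4, 5.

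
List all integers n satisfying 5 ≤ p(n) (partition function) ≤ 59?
Tabulating p(n) via p(n) = p(n−1) + p(n−2) − p(n−5) − p(n−7) + …: p(3)=3; p(4)=5; p(5)=7; p(6)=11; p(7)=15; p(8)=22; p(9)=30; p(10)=42; p(11)=56; p(12)=77. So valid n = 4, 5, 6, 7, 8, 9, 10, 11.
Final answer: 4, 5, 6, 7, 8, 9, 10, 11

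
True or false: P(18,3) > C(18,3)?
True

Explanation: P(18,3) = 4,896 and C(18,3) = 816; P(n,r) = r! × C(n,r) so P > C whenever r ≥ 2.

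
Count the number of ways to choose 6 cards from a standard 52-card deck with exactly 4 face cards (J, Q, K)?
12 face cards and 40 non-face cards: C(12,4) × C(40,2) = 495 × 780 = 386,100.

Answer: 386,100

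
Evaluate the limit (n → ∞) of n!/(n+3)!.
n!/(n+3)! = 1/[(n+1)(n+2)(n+3)] → 0 as n → ∞.
Final answer: 0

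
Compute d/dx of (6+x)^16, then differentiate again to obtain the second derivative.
240(6+x)^14

Reasoning: First derivative: 16(6+x)^{15}. Second derivative: 16·15·(6+x)^{14} = 240(6+x)^{14}.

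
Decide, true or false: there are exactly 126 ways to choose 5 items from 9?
True

C(9,5) = 126.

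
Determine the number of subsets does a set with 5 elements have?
32

Explanation: Each element can be included or excluded: 2^5 = 32.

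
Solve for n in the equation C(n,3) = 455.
15

Working:
C(n,3) = n(n−1)(n−2)/3! is increasing in n, and n(n−1)(n−2) = 3!·455 = 2,730 ≈ (n−1)^3 gives n ≈ 15.0. Check: C(13,3) = 286, C(14,3) = 364, C(15,3) = 455 ✓. So n = 15.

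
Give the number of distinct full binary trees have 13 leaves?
208,012

Using the Catalan number formula: C_n = C(2n, n) / (n+1)
C_12 = C(24, 12) / (12+1)
     = 2704156 / 13
     = 208,012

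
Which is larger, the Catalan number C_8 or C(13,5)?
C_8

Solution: C_8 = C(16,8)/(8+1) = 12,870/9 = 1,430; C(13,5) = 1,287.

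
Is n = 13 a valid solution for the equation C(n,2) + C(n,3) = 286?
No
C(13,2) + C(13,3) = 78 + 286 = 364, which does not equal 286.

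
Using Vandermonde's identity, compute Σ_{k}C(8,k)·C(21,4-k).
23,751
= C(8+21,4) = C(29,4) = 23,751.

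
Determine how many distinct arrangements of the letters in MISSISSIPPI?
Word has 11 letters (M=1, I=4, S=4, P=2). Arrangements: 11!/Π(k!) = 34,650.

Answer: 34,650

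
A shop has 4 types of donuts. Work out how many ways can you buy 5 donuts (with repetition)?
56

Reasoning: Stars and bars: C(5+4-1, 5) = C(8, 5) = 56.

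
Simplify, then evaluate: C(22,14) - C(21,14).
203,490

Working:
C(22,14) - C(21,14) = C(21,13) = 203,490.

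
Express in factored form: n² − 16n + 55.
(n − 5)(n − 11)
Seek roots whose sum is 16 and product is 55: (5, 11). So n² − 16n + 55 = (n − 5)(n − 11).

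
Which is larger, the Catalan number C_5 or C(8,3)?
C(8,3)

Explanation: C_5 = C(10,5)/(5+1) = 252/6 = 42; C(8,3) = 56.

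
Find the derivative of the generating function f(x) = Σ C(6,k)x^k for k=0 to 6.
Term-by-term differentiation gives Σ k·C(6,k)x^{k-1} for k=1 to 6.

Answer: Σ k·C(6,k)x^(k-1) for k=1 to 6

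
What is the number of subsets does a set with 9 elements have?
512

Each element can be included or excluded: 2^9 = 512.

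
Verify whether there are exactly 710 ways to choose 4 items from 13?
C(13,4) = 715 ≠ 710.
Final answer: False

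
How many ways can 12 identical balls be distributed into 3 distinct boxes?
91

Explanation: C(12+3-1, 3-1) = C(14, 2) = 91.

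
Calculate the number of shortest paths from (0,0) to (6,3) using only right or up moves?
Choose 6 rights from 9 moves: C(9,6) = 84.

Answer: 84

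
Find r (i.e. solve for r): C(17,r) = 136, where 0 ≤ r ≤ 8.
2

Reasoning: C(17,r) is increasing for 0 ≤ r ≤ 8. Stepping up (C(17,r+1) = C(17,r)·(17−r)/(r+1)): C(17,1) = 17, C(17,2) = 136 ✓. So r = 2.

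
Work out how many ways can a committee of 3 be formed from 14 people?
364

Solution: C(14,3) = 14! / (3! × (14-3)!)
         = 14! / (3! × 11!)
         = 364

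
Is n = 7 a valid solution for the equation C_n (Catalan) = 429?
Yes
C_7 = C(14,7)/(7+1) = 3,432/8 = 429, which equals 429.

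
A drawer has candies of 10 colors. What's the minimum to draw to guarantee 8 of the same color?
Worst case: 7 of each = 70. One more: 71.
Final answer: 71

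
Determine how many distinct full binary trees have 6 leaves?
42

Solution: Using the Catalan number formula: C_n = C(2n, n) / (n+1)
C_5 = C(10, 5) / (5+1)
     = 252 / 6
     = 42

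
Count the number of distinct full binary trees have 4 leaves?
Using the Catalan number formula: C_n = C(2n, n) / (n+1)
C_3 = C(6, 3) / (3+1)
     = 20 / 4
     = 5
Final answer: 5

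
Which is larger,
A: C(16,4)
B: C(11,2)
A=C(16,4)=1,820, B=C(11,2)=55.

Answer: A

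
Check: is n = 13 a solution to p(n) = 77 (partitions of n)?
No

Pentagonal recurrence p(n) = p(n−1) + p(n−2) − p(n−5) − p(n−7) + …: p(13) = p(12) + p(11) − p(8) − p(6) + p(1) = 77 + 56 − 22 − 11 + 1 = 101, which does not equal 77.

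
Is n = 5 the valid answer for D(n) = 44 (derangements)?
Yes

Solution: D(5) = (5-1)·[D(4) + D(3)] = 4·[9 + 2] = 44, which equals 44.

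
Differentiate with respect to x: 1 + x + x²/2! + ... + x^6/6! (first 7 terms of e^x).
1 + x + x²/2! + ... + x^5/5!

Differentiating term by term gives the first 6 terms of e^x.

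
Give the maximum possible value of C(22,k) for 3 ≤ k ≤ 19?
705,432

Solution: C(22,k) is maximised at the centre of the row: C(22,11) = 705,432.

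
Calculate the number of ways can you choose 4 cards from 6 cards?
C(6,4) = 6! / (4! × (6-4)!)
         = 6! / (4! × 2!)
         = 15
Final answer: 15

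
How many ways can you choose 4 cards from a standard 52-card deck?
270,725
C(52,4) = 270,725.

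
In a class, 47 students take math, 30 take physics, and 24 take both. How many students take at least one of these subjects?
53

Reasoning: |A∪B| = |A|+|B|-|A∩B| = 47+30-24 = 53.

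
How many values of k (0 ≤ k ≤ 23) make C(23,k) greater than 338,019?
Row 23 is unimodal and symmetric about k=23/2. C(23,7)=245,157 ≤ 338,019; C(23,8)=490,314 > 338,019; by symmetry C(23,k) > 338,019 for k = 8..15. That's 15 - 8 + 1 = 8 values.
Final answer: 8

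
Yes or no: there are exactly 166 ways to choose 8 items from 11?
No

C(11,8) = 165 ≠ 166.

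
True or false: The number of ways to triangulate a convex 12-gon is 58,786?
Triangulations of a convex 12-gon are counted by the Catalan number C_10: C_10 = C(20,10)/(10+1) = 184,756/11 = 16,796.

Answer: False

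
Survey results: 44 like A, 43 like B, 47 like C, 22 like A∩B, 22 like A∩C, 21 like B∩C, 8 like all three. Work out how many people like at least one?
|A∪B∪C| = 44+43+47-22-22-21+8 = 77.
Final answer: 77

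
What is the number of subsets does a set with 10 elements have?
1,024

Solution: Each element can be included or excluded: 2^10 = 1,024.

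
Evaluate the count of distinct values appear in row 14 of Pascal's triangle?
8

Solution: Row 14 has entries C(14,0)..C(14,14); by symmetry C(14,k)=C(14,14-k), giving 8 distinct values.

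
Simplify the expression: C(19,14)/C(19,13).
3/7

C(n,k+1)/C(n,k) = (n−k)/(k+1). Here (19−13)/(13+1) = 6/14 = 3/7.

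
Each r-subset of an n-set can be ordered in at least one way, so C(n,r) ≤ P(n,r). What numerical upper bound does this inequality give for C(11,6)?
332,640

Solution: P(11,6) = 11·10·9·8·7·6 = 332,640, so C(11,6) ≤ 332,640. (The bound is loose by a factor of 6! = 720: C(11,6) = 332,640/720 = 462.)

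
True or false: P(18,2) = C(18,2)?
False

Reasoning: P(18,2) = 306 and C(18,2) = 153; P(n,r) = r! × C(n,r) so P > C whenever r ≥ 2.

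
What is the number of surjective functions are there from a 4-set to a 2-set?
14
Onto functions = 2! × S(4,2)
First compute S(4,2) via recurrence:
Using the Stirling recurrence: S(n,k) = k·S(n-1,k) + S(n-1,k-1)
S(4,2) = 2·S(3,2) + S(3,1)
         = 2·3 + 1
         = 6 + 1
         = 7
Then: 2 × 7 = 14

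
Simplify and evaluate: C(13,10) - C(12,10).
220
C(13,10) - C(12,10) = C(12,9) = 220.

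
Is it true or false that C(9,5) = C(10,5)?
False

Explanation: LHS = C(9,5) = 126; RHS = C(10,5) = 252. 126 ≠ 252, so the statement does not hold.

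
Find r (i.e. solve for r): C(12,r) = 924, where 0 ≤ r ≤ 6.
6

Working:
C(12,r) is increasing for 0 ≤ r ≤ 6. Stepping up (C(12,r+1) = C(12,r)·(12−r)/(r+1)): C(12,1) = 12, C(12,2) = 66, C(12,3) = 220, C(12,4) = 495, C(12,5) = 792, C(12,6) = 924 ✓. So r = 6.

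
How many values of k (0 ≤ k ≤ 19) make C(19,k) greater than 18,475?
8

Reasoning: Row 19 is unimodal and symmetric about k=19/2. C(19,5)=11,628 ≤ 18,475; C(19,6)=27,132 > 18,475; by symmetry C(19,k) > 18,475 for k = 6..13. That's 13 - 6 + 1 = 8 values.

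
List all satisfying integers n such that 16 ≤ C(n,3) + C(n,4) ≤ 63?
6

Solution: C(5,3)+C(5,4)=15; C(6,3)+C(6,4)=35; C(7,3)+C(7,4)=70. So valid n = 6.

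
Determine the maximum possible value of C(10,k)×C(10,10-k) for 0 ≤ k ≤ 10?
C(10,k)·C(10,10-k) = C(10,k)², maximised at the centre k = 5: C(10,5)² = 63,504.
Final answer: 63,504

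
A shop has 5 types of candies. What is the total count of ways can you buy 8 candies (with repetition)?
495
Stars and bars: C(8+5-1, 8) = C(12, 8) = 495.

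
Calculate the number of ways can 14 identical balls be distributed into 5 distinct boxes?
3,060

Working:
C(14+5-1, 5-1) = C(18, 4) = 3,060.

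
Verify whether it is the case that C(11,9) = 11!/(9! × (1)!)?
False

Reasoning: The correct denominator is 9!×2!, giving C(11,9) = 55; the stated RHS is 11!/(9!×1!) = 110 ≠ 55, so the statement does not hold.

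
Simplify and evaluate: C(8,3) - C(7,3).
21

Working:
C(8,3) - C(7,3) = C(7,2) = 21.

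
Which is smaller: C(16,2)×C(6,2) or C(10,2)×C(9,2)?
C(10,2)×C(9,2)
C(16,2)×C(6,2)=1,800, C(10,2)×C(9,2)=1,620.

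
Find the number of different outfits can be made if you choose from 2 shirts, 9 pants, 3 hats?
54

Working:
By the multiplication principle: 2 × 9 × 3 = 54.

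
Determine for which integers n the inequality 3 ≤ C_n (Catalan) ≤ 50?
3, 4, 5

Working:
C_2=2; C_3=5; C_4=14; C_5=42; C_6=132. So valid n = 3, 4, 5.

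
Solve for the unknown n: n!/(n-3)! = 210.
7

Working:
n!/(n-3)! = n×(n-1)×(n-2), a product of 3 consecutive integers ≈ (n−1)^3. 210^(1/3) + 1 ≈ 6.9; check n = 7: 7×6×5 = 210 ✓. So n = 7.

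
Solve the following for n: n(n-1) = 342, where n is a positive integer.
19
n² − n − 342 = 0, so n = (1 ± √(1 + 4·342))/2 = (1 ± √1,369)/2 = (1 ± 37)/2, i.e. n = 19 or n = -18. Taking the positive root, n = 19 (check: 19×18 = 342).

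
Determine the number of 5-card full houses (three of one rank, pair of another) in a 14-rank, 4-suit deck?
4,368
Triple rank: 14. Triple suits: C(4,3)=4. Pair rank: 13. Pair suits: C(4,2)=6. Total: 4,368.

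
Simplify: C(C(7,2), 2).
210
C(7,2) = 21, then C(21, 2) = 210.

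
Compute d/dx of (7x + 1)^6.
Chain rule: 6(7x+1)^{5} × 7 = 42(7x+1)^{5}.

Answer: 42(7x + 1)^5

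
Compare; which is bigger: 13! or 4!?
13!

Explanation: 13!=6,227,020,800, 4!=24. 13! > 4!.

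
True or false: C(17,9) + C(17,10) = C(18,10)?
True

Pascal's identity C(n,k) + C(n,k+1) = C(n+1,k+1): 24,310 + 19,448 = 43,758 = C(18,10).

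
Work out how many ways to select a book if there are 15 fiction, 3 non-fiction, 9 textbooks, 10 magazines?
37

Reasoning: By the addition principle: 15 + 3 + 9 + 10 = 37.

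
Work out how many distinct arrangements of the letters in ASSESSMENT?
75,600

Reasoning: Word has 10 letters (A=1, S=4, E=2, M=1, N=1, T=1). Arrangements: 10!/Π(k!) = 75,600.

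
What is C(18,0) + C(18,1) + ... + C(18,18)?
Sum of binomial coefficients = 2^18 = 262,144.

Answer: 262,144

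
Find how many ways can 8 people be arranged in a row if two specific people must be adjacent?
10,080
Treat pair as unit: (8-1)! arrangements × 2 internal orders = 10,080.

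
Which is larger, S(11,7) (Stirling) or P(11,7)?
P(11,7)

S(11,7) = 7·S(10,7) + S(10,6) = 7·5,880 + 22,827 = 63,987; P(11,7) = 1,663,200.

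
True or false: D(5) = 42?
False

Working:
Derangements of 5 elements: D(5) = (5-1)·[D(4) + D(3)] = 4·[9 + 2] = 44.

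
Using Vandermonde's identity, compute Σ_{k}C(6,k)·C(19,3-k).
2,300
= C(6+19,3) = C(25,3) = 2,300.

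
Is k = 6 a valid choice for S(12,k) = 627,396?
No
S(12,6) = 6·S(11,6) + S(11,5) = 6·179,487 + 246,730 = 1,323,652, which does not equal 627,396.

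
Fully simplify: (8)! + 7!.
(8)! + 7! = (8)·7! + 7! = (8+1)·7! = 9·7! = 45,360.

Answer: 45,360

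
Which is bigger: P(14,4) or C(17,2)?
P(14,4)

P(14,4)=24,024, C(17,2)=136.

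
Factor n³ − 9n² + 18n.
n³ − 9n² + 18n = n(n² − 9n + 18) = n(n − 3)(n − 6).

Answer: n(n − 3)(n − 6)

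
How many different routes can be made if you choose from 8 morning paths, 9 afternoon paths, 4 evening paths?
288

Working:
By the multiplication principle: 8 × 9 × 4 = 288.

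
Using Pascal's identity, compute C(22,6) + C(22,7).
C(22,6) + C(22,7) = C(23,7) = 245,157.

Answer: 245,157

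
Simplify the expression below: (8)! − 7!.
35,280
(8)! − 7! = (8)·7! − 7! = (8−1)·7! = 7·7! = 35,280.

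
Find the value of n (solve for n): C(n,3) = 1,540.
C(n,3) = n(n−1)(n−2)/3! is increasing in n, and n(n−1)(n−2) = 3!·1,540 = 9,240 ≈ (n−1)^3 gives n ≈ 22.0. Check: C(20,3) = 1,140, C(21,3) = 1,330, C(22,3) = 1,540 ✓. So n = 22.
Final answer: 22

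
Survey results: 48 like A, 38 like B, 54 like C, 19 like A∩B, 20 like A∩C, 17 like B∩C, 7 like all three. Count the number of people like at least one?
91

Working:
|A∪B∪C| = 48+38+54-19-20-17+7 = 91.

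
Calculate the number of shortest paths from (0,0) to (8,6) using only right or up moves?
3,003

Solution: Choose 8 rights from 14 moves: C(14,8) = 3,003.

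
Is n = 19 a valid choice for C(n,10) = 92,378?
Yes
C(19,10) = 19·18·17·16·15·14·13·12·11·10/10! = 335,221,286,400/3,628,800 = 92,378, which equals 92,378.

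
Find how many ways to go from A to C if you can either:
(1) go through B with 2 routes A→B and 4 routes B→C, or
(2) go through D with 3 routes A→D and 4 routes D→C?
20

Solution: Route via B: 2×4=8. Route via D: 3×4=12. Total: 20.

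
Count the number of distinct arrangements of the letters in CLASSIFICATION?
1,816,214,400

Word has 14 letters (C=2, L=1, A=2, S=2, I=3, F=1, T=1, O=1, N=1). Arrangements: 14!/Π(k!) = 1,816,214,400.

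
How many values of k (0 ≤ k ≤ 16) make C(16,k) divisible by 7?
8

Working:
Checking C(16,k) mod 7 for k = 0..16: divisible at k = 3, 4, 5, 6, 10, 11, 12, 13. That's 8 values.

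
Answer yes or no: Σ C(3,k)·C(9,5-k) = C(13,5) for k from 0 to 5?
Vandermonde's identity gives C(12,5) = 792; RHS C(13,5) = 1,287.

Answer: No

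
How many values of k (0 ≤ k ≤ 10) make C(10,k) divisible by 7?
3

Explanation: Checking C(10,k) mod 7 for k = 0..10: divisible at k = 4, 5, 6. That's 3 values.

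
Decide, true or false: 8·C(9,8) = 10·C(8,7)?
Absorption identity k·C(n,k) = n·C(n-1,k-1). LHS = 8·9 = 72; RHS = 10·8 = 80.
Final answer: False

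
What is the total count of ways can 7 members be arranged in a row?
Arrangements of 7 distinct objects: 7! = 5,040.
Final answer: 5,040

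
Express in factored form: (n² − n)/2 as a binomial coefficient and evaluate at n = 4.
C(n,2); C(4,2) = 6

(n² − n)/2 = n(n−1)/2 = C(n,2). At n = 4: C(4,2) = 6.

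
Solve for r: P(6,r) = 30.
2

Working:
P(6,r) = 6·5·…·(6−r+1), a product of r factors. Multiplying down from 6: 6 = 6; 6·5 = 30 ✓ (2 factors). So r = 2.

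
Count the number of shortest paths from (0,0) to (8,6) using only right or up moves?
3,003

Choose 8 rights from 14 moves: C(14,8) = 3,003.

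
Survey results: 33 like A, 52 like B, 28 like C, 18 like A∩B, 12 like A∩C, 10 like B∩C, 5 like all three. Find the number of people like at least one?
78

Reasoning: |A∪B∪C| = 33+52+28-18-12-10+5 = 78.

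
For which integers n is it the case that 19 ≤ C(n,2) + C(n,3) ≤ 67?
C(4,2)+C(4,3)=10; C(5,2)+C(5,3)=20; C(6,2)+C(6,3)=35; C(7,2)+C(7,3)=56; C(8,2)+C(8,3)=84. So valid n = 5, 6, 7.
Final answer: 5, 6, 7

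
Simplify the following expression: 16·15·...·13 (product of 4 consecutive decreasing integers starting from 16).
43,680

Solution: This is P(16,4) = 16!/(12)! = 43,680.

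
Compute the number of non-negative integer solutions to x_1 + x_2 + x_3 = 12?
91
C(12+3-1, 3-1) = 91.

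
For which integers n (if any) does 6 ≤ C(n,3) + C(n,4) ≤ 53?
C(4,3)+C(4,4)=5; C(5,3)+C(5,4)=15; C(6,3)+C(6,4)=35; C(7,3)+C(7,4)=70. So valid n = 5, 6.
Final answer: 5, 6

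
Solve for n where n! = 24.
4
n! is strictly increasing. 2! = 2, 3! = 6, 4! = 24 ✓. So n = 4.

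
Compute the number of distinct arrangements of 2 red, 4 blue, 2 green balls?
420

Solution: Multinomial: 8!/(2! × 4! × 2!) = 420.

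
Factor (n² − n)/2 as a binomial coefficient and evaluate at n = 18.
C(n,2); C(18,2) = 153
(n² − n)/2 = n(n−1)/2 = C(n,2). At n = 18: C(18,2) = 153.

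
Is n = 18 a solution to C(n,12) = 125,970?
No

Working:
C(18,12) = 18·17·16·15·14·13·12·11·10·9·8·7/12! = 8,892,185,702,400/479,001,600 = 18,564, which does not equal 125,970.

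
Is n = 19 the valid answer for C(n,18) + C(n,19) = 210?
No

Reasoning: C(19,18) + C(19,19) = 19 + 1 = 20, which does not equal 210.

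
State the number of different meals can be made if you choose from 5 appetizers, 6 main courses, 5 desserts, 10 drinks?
1,500

Reasoning: By the multiplication principle: 5 × 6 × 5 × 10 = 1,500.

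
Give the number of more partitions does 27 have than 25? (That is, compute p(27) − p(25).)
1,052

Working:
Pentagonal recurrence p(n) = p(n−1) + p(n−2) − p(n−5) − p(n−7) + …: p(27) = p(26) + p(25) − p(22) − p(20) + p(15) + p(12) − p(5) − p(1) = 2,436 + 1,958 − 1,002 − 627 + 176 + 77 − 7 − 1 = 3,010.
p(25) = p(24) + p(23) − p(20) − p(18) + p(13) + p(10) − p(3) = 1,575 + 1,255 − 627 − 385 + 101 + 42 − 3 = 1,958.
Difference = 3,010 − 1,958 = 1,052.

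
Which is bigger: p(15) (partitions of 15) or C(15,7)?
C(15,7)

Explanation: Pentagonal recurrence p(n) = p(n−1) + p(n−2) − p(n−5) − p(n−7) + …: p(15) = p(14) + p(13) − p(10) − p(8) + p(3) + p(0) = 135 + 101 − 42 − 22 + 3 + 1 = 176; C(15,7) = 6,435.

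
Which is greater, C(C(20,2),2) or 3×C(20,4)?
C(C(20,2),2)

C(C(20,2),2)=17,955, 3×C(20,4)=14,535.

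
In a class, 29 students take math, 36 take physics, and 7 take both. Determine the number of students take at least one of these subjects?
58
|A∪B| = |A|+|B|-|A∩B| = 29+36-7 = 58.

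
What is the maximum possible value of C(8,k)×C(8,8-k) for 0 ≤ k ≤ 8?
4,900

Working:
C(8,k)·C(8,8-k) = C(8,k)², maximised at the centre k = 4: C(8,4)² = 4,900.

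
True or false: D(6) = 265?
Derangements of 6 elements: D(6) = (6-1)·[D(5) + D(4)] = 5·[44 + 9] = 265.
Final answer: True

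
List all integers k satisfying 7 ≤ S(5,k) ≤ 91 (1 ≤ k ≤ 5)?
2, 3, 4

S(5,1)=1; S(5,2)=15; S(5,3)=25; S(5,4)=10; S(5,5)=1. So valid k = 2, 3, 4.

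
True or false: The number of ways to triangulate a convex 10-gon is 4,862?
False

Working:
Triangulations of a convex 10-gon are counted by the Catalan number C_8: C_8 = C(16,8)/(8+1) = 12,870/9 = 1,430.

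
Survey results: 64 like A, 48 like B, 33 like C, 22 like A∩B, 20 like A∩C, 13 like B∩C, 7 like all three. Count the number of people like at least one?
97

Working:
|A∪B∪C| = 64+48+33-22-20-13+7 = 97.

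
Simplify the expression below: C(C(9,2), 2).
630

Working:
C(9,2) = 36, then C(36, 2) = 630.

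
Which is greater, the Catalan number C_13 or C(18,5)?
C_13

Solution: C_13 = C(26,13)/(13+1) = 10,400,600/14 = 742,900; C(18,5) = 8,568.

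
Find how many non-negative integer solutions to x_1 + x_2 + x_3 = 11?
78
C(11+3-1, 3-1) = 78.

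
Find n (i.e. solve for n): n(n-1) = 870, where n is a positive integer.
n² − n − 870 = 0, so n = (1 ± √(1 + 4·870))/2 = (1 ± √3,481)/2 = (1 ± 59)/2, i.e. n = 30 or n = -29. Taking the positive root, n = 30 (check: 30×29 = 870).

Answer: 30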